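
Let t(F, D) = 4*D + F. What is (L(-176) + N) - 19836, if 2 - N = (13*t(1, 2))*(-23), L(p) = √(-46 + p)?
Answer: -17143 + I*√222 ≈ -17143.0 + 14.9*I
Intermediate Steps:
t(F, D) = F + 4*D
N = 2693 (N = 2 - 13*(1 + 4*2)*(-23) = 2 - 13*(1 + 8)*(-23) = 2 - 13*9*(-23) = 2 - 117*(-23) = 2 - 1*(-2691) = 2 + 2691 = 2693)
(L(-176) + N) - 19836 = (√(-46 - 176) + 2693) - 19836 = (√(-222) + 2693) - 19836 = (I*√222 + 2693) - 19836 = (2693 + I*√222) - 19836 = -17143 + I*√222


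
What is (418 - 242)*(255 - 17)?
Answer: 41888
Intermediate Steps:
(418 - 242)*(255 - 17) = 176*238 = 41888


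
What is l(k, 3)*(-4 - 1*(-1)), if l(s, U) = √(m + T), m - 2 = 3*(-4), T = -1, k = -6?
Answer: -3*I*√11 ≈ -9.9499*I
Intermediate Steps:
m = -10 (m = 2 + 3*(-4) = 2 - 12 = -10)
l(s, U) = I*√11 (l(s, U) = √(-10 - 1) = √(-11) = I*√11)
l(k, 3)*(-4 - 1*(-1)) = (I*√11)*(-4 - 1*(-1)) = (I*√11)*(-4 + 1) = (I*√11)*(-3) = -3*I*√11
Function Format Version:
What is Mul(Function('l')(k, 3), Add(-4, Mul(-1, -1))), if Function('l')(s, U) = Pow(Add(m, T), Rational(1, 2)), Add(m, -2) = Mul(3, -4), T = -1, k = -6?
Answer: Mul(-3, I, Pow(11, Rational(1, 2))) ≈ Mul(-9.9499, I)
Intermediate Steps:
m = -10 (m = Add(2, Mul(3, -4)) = Add(2, -12) = -10)
Function('l')(s, U) = Mul(I, Pow(11, Rational(1, 2))) (Function('l')(s, U) = Pow(Add(-10, -1), Rational(1, 2)) = Pow(-11, Rational(1, 2)) = Mul(I, Pow(11, Rational(1, 2))))
Mul(Function('l')(k, 3), Add(-4, Mul(-1, -1))) = Mul(Mul(I, Pow(11, Rational(1, 2))), Add(-4, Mul(-1, -1))) = Mul(Mul(I, Pow(11, Rational(1, 2))), Add(-4, 1)) = Mul(Mul(I, Pow(11, Rational(1, 2))), -3) = Mul(-3, I, Pow(11, Rational(1, 2)))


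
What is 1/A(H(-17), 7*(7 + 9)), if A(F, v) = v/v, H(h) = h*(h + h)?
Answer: 1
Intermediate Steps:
H(h) = 2*h² (H(h) = h*(2*h) = 2*h²)
A(F, v) = 1
1/A(H(-17), 7*(7 + 9)) = 1/1 = 1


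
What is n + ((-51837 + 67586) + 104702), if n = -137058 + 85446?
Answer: 68839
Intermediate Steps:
n = -51612
n + ((-51837 + 67586) + 104702) = -51612 + ((-51837 + 67586) + 104702) = -51612 + (15749 + 104702) = -51612 + 120451 = 68839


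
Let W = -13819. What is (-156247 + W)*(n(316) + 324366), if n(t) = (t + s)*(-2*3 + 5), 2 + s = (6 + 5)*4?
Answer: -55102744528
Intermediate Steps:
s = 42 (s = -2 + (6 + 5)*4 = -2 + 11*4 = -2 + 44 = 42)
n(t) = -42 - t (n(t) = (t + 42)*(-2*3 + 5) = (42 + t)*(-6 + 5) = (42 + t)*(-1) = -42 - t)
(-156247 + W)*(n(316) + 324366) = (-156247 - 13819)*((-42 - 1*316) + 324366) = -170066*((-42 - 316) + 324366) = -170066*(-358 + 324366) = -170066*324008 = -55102744528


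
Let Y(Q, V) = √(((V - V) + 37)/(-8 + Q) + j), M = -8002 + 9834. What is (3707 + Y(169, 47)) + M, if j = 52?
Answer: 5539 + √1353849/161 ≈ 5546.2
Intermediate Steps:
M = 1832
Y(Q, V) = √(52 + 37/(-8 + Q)) (Y(Q, V) = √(((V - V) + 37)/(-8 + Q) + 52) = √((0 + 37)/(-8 + Q) + 52) = √(37/(-8 + Q) + 52) = √(52 + 37/(-8 + Q)))
(3707 + Y(169, 47)) + M = (3707 + √((-379 + 52*169)/(-8 + 169))) + 1832 = (3707 + √((-379 + 8788)/161)) + 1832 = (3707 + √((1/161)*8409)) + 1832 = (3707 + √(8409/161)) + 1832 = (3707 + √1353849/161) + 1832 = 5539 + √1353849/161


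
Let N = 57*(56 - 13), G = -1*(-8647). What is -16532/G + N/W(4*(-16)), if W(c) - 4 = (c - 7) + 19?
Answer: -7329111/138352 ≈ -52.974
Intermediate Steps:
W(c) = 16 + c (W(c) = 4 + ((c - 7) + 19) = 4 + ((-7 + c) + 19) = 4 + (12 + c) = 16 + c)
G = 8647
N = 2451 (N = 57*43 = 2451)
-16532/G + N/W(4*(-16)) = -16532/8647 + 2451/(16 + 4*(-16)) = -16532*1/8647 + 2451/(16 - 64) = -16532/8647 + 2451/(-48) = -16532/8647 + 2451*(-1/48) = -16532/8647 - 817/16 = -7329111/138352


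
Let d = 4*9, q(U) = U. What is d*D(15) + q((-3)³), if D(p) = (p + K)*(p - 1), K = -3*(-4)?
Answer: 13581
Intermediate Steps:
K = 12
d = 36
D(p) = (-1 + p)*(12 + p) (D(p) = (p + 12)*(p - 1) = (12 + p)*(-1 + p) = (-1 + p)*(12 + p))
d*D(15) + q((-3)³) = 36*(-12 + 15² + 11*15) + (-3)³ = 36*(-12 + 225 + 165) - 27 = 36*378 - 27 = 13608 - 27 = 13581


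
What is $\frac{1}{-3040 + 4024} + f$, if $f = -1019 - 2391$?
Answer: $- \frac{3355439}{984} \approx -3410.0$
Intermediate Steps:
$f = -3410$
$\frac{1}{-3040 + 4024} + f = \frac{1}{-3040 + 4024} - 3410 = \frac{1}{984} - 3410 = - \frac{3355439}{984}$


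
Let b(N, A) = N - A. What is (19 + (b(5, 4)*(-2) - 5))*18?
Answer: 216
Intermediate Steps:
(19 + (b(5, 4)*(-2) - 5))*18 = (19 + ((5 - 1*4)*(-2) - 5))*18 = (19 + ((5 - 4)*(-2) - 5))*18 = (19 + (1*(-2) - 5))*18 = (19 + (-2 - 5))*18 = (19 - 7)*18 = 12*18 = 216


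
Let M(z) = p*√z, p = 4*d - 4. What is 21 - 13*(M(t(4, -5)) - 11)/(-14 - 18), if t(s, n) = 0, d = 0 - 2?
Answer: 529/32 ≈ 16.531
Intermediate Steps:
d = -2
p = -12 (p = 4*(-2) - 4 = -8 - 4 = -12)
M(z) = -12*√z
21 - 13*(M(t(4, -5)) - 11)/(-14 - 18) = 21 - 13*(-12*√0 - 11)/(-14 - 18) = 21 - 13*(-12*0 - 11)/(-32) = 21 - 13*(0 - 11)*(-1)/32 = 21 - (-143)*(-1)/32 = 21 - 13*11/32 = 21 - 143/32 = 529/32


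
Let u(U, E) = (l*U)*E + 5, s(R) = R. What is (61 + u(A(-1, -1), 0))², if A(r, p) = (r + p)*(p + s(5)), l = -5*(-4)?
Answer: 4356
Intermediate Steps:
l = 20
A(r, p) = (5 + p)*(p + r) (A(r, p) = (r + p)*(p + 5) = (p + r)*(5 + p) = (5 + p)*(p + r))
u(U, E) = 5 + 20*E*U (u(U, E) = (20*U)*E + 5 = 20*E*U + 5 = 5 + 20*E*U)
(61 + u(A(-1, -1), 0))² = (61 + (5 + 20*0*((-1)² + 5*(-1) + 5*(-1) - 1*(-1))))² = (61 + (5 + 20*0*(1 - 5 - 5 + 1)))² = (61 + (5 + 20*0*(-8)))² = (61 + (5 + 0))² = (61 + 5)² = 66² = 4356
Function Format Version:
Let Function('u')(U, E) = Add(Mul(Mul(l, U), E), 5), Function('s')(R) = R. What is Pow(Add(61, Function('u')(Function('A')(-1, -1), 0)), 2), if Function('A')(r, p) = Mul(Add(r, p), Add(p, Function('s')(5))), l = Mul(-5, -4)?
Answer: 4356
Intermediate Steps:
l = 20
Function('A')(r, p) = Mul(Add(5, p), Add(p, r)) (Function('A')(r, p) = Mul(Add(r, p), Add(p, 5)) = Mul(Add(p, r), Add(5, p)) = Mul(Add(5, p), Add(p, r)))
Function('u')(U, E) = Add(5, Mul(20, E, U)) (Function('u')(U, E) = Add(Mul(Mul(20, U), E), 5) = Add(Mul(20, E, U), 5) = Add(5, Mul(20, E, U)))
Pow(Add(61, Function('u')(Function('A')(-1, -1), 0)), 2) = Pow(Add(61, Add(5, Mul(20, 0, Add(Pow(-1, 2), Mul(5, -1), Mul(5, -1), Mul(-1, -1))))), 2) = Pow(Add(61, Add(5, Mul(20, 0, Add(1, -5, -5, 1)))), 2) = Pow(Add(61, Add(5, Mul(20, 0, -8))), 2) = Pow(Add(61, Add(5, 0)), 2) = Pow(Add(61, 5), 2) = Pow(66, 2) = 4356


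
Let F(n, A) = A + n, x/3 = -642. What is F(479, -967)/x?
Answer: 244/963 ≈ 0.25338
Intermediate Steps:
x = -1926 (x = 3*(-642) = -1926)
F(479, -967)/x = (-967 + 479)/(-1926) = -488*(-1/1926) = 244/963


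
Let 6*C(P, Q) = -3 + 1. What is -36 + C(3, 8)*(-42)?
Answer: -22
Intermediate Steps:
C(P, Q) = -⅓ (C(P, Q) = (-3 + 1)/6 = (⅙)*(-2) = -⅓)
-36 + C(3, 8)*(-42) = -36 - ⅓*(-42) = -36 + 14 = -22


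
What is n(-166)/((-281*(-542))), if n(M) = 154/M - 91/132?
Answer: -17717/1668620712 ≈ -1.0618e-5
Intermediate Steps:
n(M) = -91/132 + 154/M (n(M) = 154/M - 91*1/132 = 154/M - 91/132 = -91/132 + 154/M)
n(-166)/((-281*(-542))) = (-91/132 + 154/(-166))/((-281*(-542))) = (-91/132 + 154*(-1/166))/152302 = (-91/132 - 77/83)*(1/152302) = -17717/10956*1/152302 = -17717/1668620712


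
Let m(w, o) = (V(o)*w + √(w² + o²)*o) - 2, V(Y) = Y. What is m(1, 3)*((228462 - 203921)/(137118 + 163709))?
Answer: 24541/300827 + 73623*√10/300827 ≈ 0.85550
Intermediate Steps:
m(w, o) = -2 + o*w + o*√(o² + w²) (m(w, o) = (o*w + √(w² + o²)*o) - 2 = (o*w + √(o² + w²)*o) - 2 = (o*w + o*√(o² + w²)) - 2 = -2 + o*w + o*√(o² + w²))
m(1, 3)*((228462 - 203921)/(137118 + 163709)) = (-2 + 3*1 + 3*√(3² + 1²))*((228462 - 203921)/(137118 + 163709)) = (-2 + 3 + 3*√(9 + 1))*(24541/300827) = (-2 + 3 + 3*√10)*(24541*(1/300827)) = (1 + 3*√10)*(24541/300827) = 24541/300827 + 73623*√10/300827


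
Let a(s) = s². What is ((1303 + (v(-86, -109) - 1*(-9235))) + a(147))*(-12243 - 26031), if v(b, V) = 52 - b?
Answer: -1235676090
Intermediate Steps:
((1303 + (v(-86, -109) - 1*(-9235))) + a(147))*(-12243 - 26031) = ((1303 + ((52 - 1*(-86)) - 1*(-9235))) + 147²)*(-12243 - 26031) = ((1303 + ((52 + 86) + 9235)) + 21609)*(-38274) = ((1303 + (138 + 9235)) + 21609)*(-38274) = ((1303 + 9373) + 21609)*(-38274) = (10676 + 21609)*(-38274) = 32285*(-38274) = -1235676090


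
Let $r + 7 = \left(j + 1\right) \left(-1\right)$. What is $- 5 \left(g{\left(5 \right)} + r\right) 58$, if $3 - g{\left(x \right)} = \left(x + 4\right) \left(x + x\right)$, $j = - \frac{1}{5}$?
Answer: $27492$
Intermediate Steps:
$j = - \frac{1}{5}$ ($j = \left(-1\right) \frac{1}{5} = - \frac{1}{5} \approx -0.2$)
$g{\left(x \right)} = 3 - 2 x \left(4 + x\right)$ ($g{\left(x \right)} = 3 - \left(x + 4\right) \left(x + x\right) = 3 - \left(4 + x\right) 2 x = 3 - 2 x \left(4 + x\right)$)
$r = - \frac{39}{5}$ ($r = -7 + \left(- \frac{1}{5} + 1\right) \left(-1\right) = -7 + \frac{4}{5} \left(-1\right) = -7 - \frac{4}{5} = - \frac{39}{5} \approx -7.8$)
$- 5 \left(g{\left(5 \right)} + r\right) 58 = - 5 \left(\left(3 - 40 - 2 \cdot 5^{2}\right) - \frac{39}{5}\right) 58 = - 5 \left(\left(3 - 40 - 50\right) - \frac{39}{5}\right) 58 = - 5 \left(-87 - \frac{39}{5}\right) 58 = - 5 \left(\left(- \frac{474}{5}\right) 58\right) = - \frac{5 \left(-27492\right)}{5} = \left(-1\right) \left(-27492\right) = 27492$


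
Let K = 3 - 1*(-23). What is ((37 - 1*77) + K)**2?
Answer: 196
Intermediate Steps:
K = 26 (K = 3 + 23 = 26)
((37 - 1*77) + K)**2 = ((37 - 1*77) + 26)**2 = ((37 - 77) + 26)**2 = (-40 + 26)**2 = (-14)**2 = 196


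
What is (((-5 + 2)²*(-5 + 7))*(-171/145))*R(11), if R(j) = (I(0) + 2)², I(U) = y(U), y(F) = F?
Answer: -12312/145 ≈ -84.910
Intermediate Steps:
I(U) = U
R(j) = 4 (R(j) = (0 + 2)² = 2² = 4)
(((-5 + 2)²*(-5 + 7))*(-171/145))*R(11) = (((-5 + 2)²*(-5 + 7))*(-171/145))*4 = (((-3)²*2)*(-171*1/145))*4 = ((9*2)*(-171/145))*4 = (18*(-171/145))*4 = -3078/145*4 = -12312/145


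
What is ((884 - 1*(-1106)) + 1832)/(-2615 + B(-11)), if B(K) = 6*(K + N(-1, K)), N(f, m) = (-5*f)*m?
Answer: -3822/3011 ≈ -1.2693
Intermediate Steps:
N(f, m) = -5*f*m
B(K) = 36*K (B(K) = 6*(K - 5*(-1)*K) = 6*(K + 5*K) = 6*(6*K) = 36*K)
((884 - 1*(-1106)) + 1832)/(-2615 + B(-11)) = ((884 - 1*(-1106)) + 1832)/(-2615 + 36*(-11)) = ((884 + 1106) + 1832)/(-2615 - 396) = (1990 + 1832)/(-3011) = 3822*(-1/3011) = -3822/3011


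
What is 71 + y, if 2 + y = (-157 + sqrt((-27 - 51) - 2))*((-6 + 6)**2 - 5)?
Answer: 854 - 20*I*sqrt(5) ≈ 854.0 - 44.721*I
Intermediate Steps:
y = 783 - 20*I*sqrt(5) (y = -2 + (-157 + sqrt((-27 - 51) - 2))*((-6 + 6)**2 - 5) = -2 + (-157 + sqrt(-78 - 2))*(0**2 - 5) = -2 + (-157 + sqrt(-80))*(0 - 5) = -2 + (-157 + 4*I*sqrt(5))*(-5) = -2 + (785 - 20*I*sqrt(5)) = 783 - 20*I*sqrt(5) ≈ 783.0 - 44.721*I)
71 + y = 71 + (783 - 20*I*sqrt(5)) = 854 - 20*I*sqrt(5)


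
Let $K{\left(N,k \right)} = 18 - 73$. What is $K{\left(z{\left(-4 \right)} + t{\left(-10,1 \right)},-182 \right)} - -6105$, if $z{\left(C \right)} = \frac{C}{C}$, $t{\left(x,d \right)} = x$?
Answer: $6050$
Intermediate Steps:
$z{\left(C \right)} = 1$
$K{\left(N,k \right)} = -55$
$K{\left(z{\left(-4 \right)} + t{\left(-10,1 \right)},-182 \right)} - -6105 = -55 - -6105 = -55 + 6105 = 6050$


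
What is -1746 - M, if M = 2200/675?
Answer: -47230/27 ≈ -1749.3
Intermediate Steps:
M = 88/27 (M = 2200*(1/675) = 88/27 ≈ 3.2593)
-1746 - M = -1746 - 1*88/27 = -1746 - 88/27 = -47230/27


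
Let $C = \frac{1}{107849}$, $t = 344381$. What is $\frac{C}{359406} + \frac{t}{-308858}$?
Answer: $- \frac{3337187721882139}{2992955840853363} \approx -1.115$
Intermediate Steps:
$C = \frac{1}{107849} \approx 9.2722 \cdot 10^{-6}$
$\frac{C}{359406} + \frac{t}{-308858} = \frac{1}{107849 \cdot 359406} + \frac{344381}{-308858} = \frac{1}{107849} \cdot \frac{1}{359406} + 344381 \left(- \frac{1}{308858}\right) = \frac{1}{38761577694} - \frac{344381}{308858} = - \frac{3337187721882139}{2992955840853363}$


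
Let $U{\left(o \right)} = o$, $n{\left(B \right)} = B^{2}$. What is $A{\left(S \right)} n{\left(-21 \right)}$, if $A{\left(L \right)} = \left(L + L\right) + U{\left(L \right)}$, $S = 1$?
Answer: $1323$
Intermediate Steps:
$A{\left(L \right)} = 3 L$ ($A{\left(L \right)} = \left(L + L\right) + L = 2 L + L = 3 L$)
$A{\left(S \right)} n{\left(-21 \right)} = 3 \cdot 1 \left(-21\right)^{2} = 3 \cdot 441 = 1323$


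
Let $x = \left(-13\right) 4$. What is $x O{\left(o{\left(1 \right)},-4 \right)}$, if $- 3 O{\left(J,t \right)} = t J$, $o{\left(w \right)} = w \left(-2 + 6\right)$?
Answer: $- \frac{832}{3} \approx -277.33$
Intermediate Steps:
$o{\left(w \right)} = 4 w$ ($o{\left(w \right)} = w 4 = 4 w$)
$O{\left(J,t \right)} = - \frac{J t}{3}$ ($O{\left(J,t \right)} = - \frac{t J}{3} = - \frac{J t}{3}$)
$x = -52$
$x O{\left(o{\left(1 \right)},-4 \right)} = - 52 \left(\left(- \frac{1}{3}\right) 4 \cdot 1 \left(-4\right)\right) = - 52 \left(\left(- \frac{1}{3}\right) 4 \left(-4\right)\right) = \left(-52\right) \frac{16}{3} = - \frac{832}{3}$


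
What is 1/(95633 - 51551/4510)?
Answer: 4510/431253279 ≈ 1.0458e-5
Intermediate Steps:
1/(95633 - 51551/4510) = 1/(431253279/4510) = 4510/431253279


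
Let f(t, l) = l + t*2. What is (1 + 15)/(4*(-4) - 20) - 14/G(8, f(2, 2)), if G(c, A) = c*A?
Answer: -53/72 ≈ -0.73611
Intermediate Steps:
f(t, l) = l + 2*t
G(c, A) = A*c
(1 + 15)/(4*(-4) - 20) - 14/G(8, f(2, 2)) = (1 + 15)/(4*(-4) - 20) - 14*1/(8*(2 + 2*2)) = 16/(-16 - 20) - 14*1/(8*(2 + 4)) = 16/(-36) - 14/(6*8) = 16*(-1/36) - 14/48 = -4/9 - 14*1/48 = -4/9 - 7/24 = -53/72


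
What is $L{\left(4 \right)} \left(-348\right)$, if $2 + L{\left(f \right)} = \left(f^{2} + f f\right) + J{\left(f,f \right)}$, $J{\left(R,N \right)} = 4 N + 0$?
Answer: $-16008$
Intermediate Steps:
$J{\left(R,N \right)} = 4 N$
$L{\left(f \right)} = -2 + 2 f^{2} + 4 f$ ($L{\left(f \right)} = -2 + \left(\left(f^{2} + f f\right) + 4 f\right) = -2 + \left(\left(f^{2} + f^{2}\right) + 4 f\right) = -2 + \left(2 f^{2} + 4 f\right) = -2 + 2 f^{2} + 4 f$)
$L{\left(4 \right)} \left(-348\right) = \left(-2 + 2 \cdot 4^{2} + 4 \cdot 4\right) \left(-348\right) = \left(-2 + 2 \cdot 16 + 16\right) \left(-348\right) = \left(-2 + 32 + 16\right) \left(-348\right) = 46 \left(-348\right) = -16008$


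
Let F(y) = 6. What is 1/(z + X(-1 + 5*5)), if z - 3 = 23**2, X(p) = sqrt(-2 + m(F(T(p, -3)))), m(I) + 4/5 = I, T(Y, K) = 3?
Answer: 665/353776 - sqrt(5)/353776 ≈ 0.0018734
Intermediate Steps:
m(I) = -4/5 + I
X(p) = 4*sqrt(5)/5 (X(p) = sqrt(-2 + (-4/5 + 6)) = sqrt(-2 + 26/5) = sqrt(16/5) = 4*sqrt(5)/5)
z = 532 (z = 3 + 23**2 = 3 + 529 = 532)
1/(z + X(-1 + 5*5)) = 1/(532 + 4*sqrt(5)/5)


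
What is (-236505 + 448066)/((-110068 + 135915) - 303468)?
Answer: -211561/277621 ≈ -0.76205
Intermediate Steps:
(-236505 + 448066)/((-110068 + 135915) - 303468) = 211561/(25847 - 303468) = 211561/(-277621) = 211561*(-1/277621) = -211561/277621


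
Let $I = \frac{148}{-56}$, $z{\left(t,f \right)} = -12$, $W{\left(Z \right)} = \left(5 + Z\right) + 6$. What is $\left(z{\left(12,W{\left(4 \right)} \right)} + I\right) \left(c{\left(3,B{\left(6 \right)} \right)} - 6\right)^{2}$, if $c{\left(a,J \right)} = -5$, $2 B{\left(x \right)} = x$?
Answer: $- \frac{24805}{14} \approx -1771.8$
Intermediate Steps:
$B{\left(x \right)} = \frac{x}{2}$
$W{\left(Z \right)} = 11 + Z$
$I = - \frac{37}{14}$ ($I = 148 \left(- \frac{1}{56}\right) = - \frac{37}{14} \approx -2.6429$)
$\left(z{\left(12,W{\left(4 \right)} \right)} + I\right) \left(c{\left(3,B{\left(6 \right)} \right)} - 6\right)^{2} = \left(-12 - \frac{37}{14}\right) \left(-5 - 6\right)^{2} = - \frac{205 \left(-11\right)^{2}}{14} = \left(- \frac{205}{14}\right) 121 = - \frac{24805}{14}$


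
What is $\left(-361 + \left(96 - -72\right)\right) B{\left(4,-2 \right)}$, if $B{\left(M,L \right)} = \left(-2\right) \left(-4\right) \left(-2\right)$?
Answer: $3088$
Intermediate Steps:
$B{\left(M,L \right)} = -16$ ($B{\left(M,L \right)} = 8 \left(-2\right) = -16$)
$\left(-361 + \left(96 - -72\right)\right) B{\left(4,-2 \right)} = \left(-361 + \left(96 - -72\right)\right) \left(-16\right) = \left(-361 + \left(96 + 72\right)\right) \left(-16\right) = \left(-361 + 168\right) \left(-16\right) = \left(-193\right) \left(-16\right) = 3088$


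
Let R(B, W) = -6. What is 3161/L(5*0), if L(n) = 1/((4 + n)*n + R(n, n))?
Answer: -18966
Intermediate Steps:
L(n) = 1/(-6 + n*(4 + n)) (L(n) = 1/((4 + n)*n - 6) = 1/(n*(4 + n) - 6) = 1/(-6 + n*(4 + n)))
3161/L(5*0) = 3161/(1/(-6 + (5*0)**2 + 4*(5*0))) = 3161/(1/(-6 + 0**2 + 4*0)) = 3161/(1/(-6 + 0 + 0)) = 3161/(1/(-6)) = 3161/(-1/6) = 3161*(-6) = -18966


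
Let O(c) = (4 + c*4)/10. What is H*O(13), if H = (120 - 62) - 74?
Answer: -448/5 ≈ -89.600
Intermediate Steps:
O(c) = 2/5 + 2*c/5 (O(c) = (4 + 4*c)*(1/10) = 2/5 + 2*c/5)
H = -16 (H = 58 - 74 = -16)
H*O(13) = -16*(2/5 + (2/5)*13) = -16*(2/5 + 26/5) = -16*28/5 = -448/5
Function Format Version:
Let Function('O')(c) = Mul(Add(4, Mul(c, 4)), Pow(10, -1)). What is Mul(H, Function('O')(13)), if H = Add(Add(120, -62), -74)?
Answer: Rational(-448, 5) ≈ -89.600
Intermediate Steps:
Function('O')(c) = Add(Rational(2, 5), Mul(Rational(2, 5), c)) (Function('O')(c) = Mul(Add(4, Mul(4, c)), Rational(1, 10)) = Add(Rational(2, 5), Mul(Rational(2, 5), c)))
H = -16 (H = Add(58, -74) = -16)
Mul(H, Function('O')(13)) = Mul(-16, Add(Rational(2, 5), Mul(Rational(2, 5), 13))) = Mul(-16, Add(Rational(2, 5), Rational(26, 5))) = Mul(-16, Rational(28, 5)) = Rational(-448, 5)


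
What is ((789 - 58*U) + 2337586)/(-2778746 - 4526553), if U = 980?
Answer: -2281535/7305299 ≈ -0.31231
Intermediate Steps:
((789 - 58*U) + 2337586)/(-2778746 - 4526553) = ((789 - 58*980) + 2337586)/(-2778746 - 4526553) = ((789 - 56840) + 2337586)/(-7305299) = (-56051 + 2337586)*(-1/7305299) = 2281535*(-1/7305299) = -2281535/7305299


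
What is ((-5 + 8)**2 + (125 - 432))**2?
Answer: 88804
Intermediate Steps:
((-5 + 8)**2 + (125 - 432))**2 = (3**2 - 307)**2 = (9 - 307)**2 = (-298)**2 = 88804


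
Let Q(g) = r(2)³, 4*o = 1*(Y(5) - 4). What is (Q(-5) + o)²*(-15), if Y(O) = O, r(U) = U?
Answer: -16335/16 ≈ -1020.9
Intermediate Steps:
o = ¼ (o = (1*(5 - 4))/4 = (1*1)/4 = (¼)*1 = ¼ ≈ 0.25000)
Q(g) = 8 (Q(g) = 2³ = 8)
(Q(-5) + o)²*(-15) = (8 + ¼)²*(-15) = (33/4)²*(-15) = (1089/16)*(-15) = -16335/16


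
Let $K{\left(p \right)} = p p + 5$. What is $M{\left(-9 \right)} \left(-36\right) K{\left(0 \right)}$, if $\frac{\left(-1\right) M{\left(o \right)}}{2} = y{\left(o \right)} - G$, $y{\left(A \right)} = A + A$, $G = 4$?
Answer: $-7920$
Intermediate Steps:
$y{\left(A \right)} = 2 A$
$K{\left(p \right)} = 5 + p^{2}$ ($K{\left(p \right)} = p^{2} + 5 = 5 + p^{2}$)
$M{\left(o \right)} = 8 - 4 o$ ($M{\left(o \right)} = - 2 \left(2 o - 4\right) = - 2 \left(-4 + 2 o\right) = 8 - 4 o$)
$M{\left(-9 \right)} \left(-36\right) K{\left(0 \right)} = \left(8 - -36\right) \left(-36\right) \left(5 + 0^{2}\right) = \left(8 + 36\right) \left(-36\right) \left(5 + 0\right) = 44 \left(-36\right) 5 = \left(-1584\right) 5 = -7920$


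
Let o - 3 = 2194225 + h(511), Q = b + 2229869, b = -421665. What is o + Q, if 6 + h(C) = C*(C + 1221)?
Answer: 4887478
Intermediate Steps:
h(C) = -6 + C*(1221 + C) (h(C) = -6 + C*(C + 1221) = -6 + C*(1221 + C))
Q = 1808204 (Q = -421665 + 2229869 = 1808204)
o = 3079274 (o = 3 + (2194225 + (-6 + 511² + 1221*511)) = 3 + (2194225 + (-6 + 261121 + 623931)) = 3 + (2194225 + 885046) = 3 + 3079271 = 3079274)
o + Q = 3079274 + 1808204 = 4887478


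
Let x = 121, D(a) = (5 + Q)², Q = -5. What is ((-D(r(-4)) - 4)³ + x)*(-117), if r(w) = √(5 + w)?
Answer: -6669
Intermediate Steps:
D(a) = 0 (D(a) = (5 - 5)² = 0² = 0)
((-D(r(-4)) - 4)³ + x)*(-117) = ((-1*0 - 4)³ + 121)*(-117) = ((0 - 4)³ + 121)*(-117) = ((-4)³ + 121)*(-117) = (-64 + 121)*(-117) = 57*(-117) = -6669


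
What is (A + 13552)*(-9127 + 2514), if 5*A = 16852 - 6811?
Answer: -514498013/5 ≈ -1.0290e+8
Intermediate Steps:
A = 10041/5 (A = (16852 - 6811)/5 = (⅕)*10041 = 10041/5 ≈ 2008.2)
(A + 13552)*(-9127 + 2514) = (10041/5 + 13552)*(-9127 + 2514) = (77801/5)*(-6613) = -514498013/5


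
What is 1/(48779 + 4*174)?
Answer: 1/49475 ≈ 2.0212e-5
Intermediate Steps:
1/(48779 + 4*174) = 1/(48779 + 696) = 1/49475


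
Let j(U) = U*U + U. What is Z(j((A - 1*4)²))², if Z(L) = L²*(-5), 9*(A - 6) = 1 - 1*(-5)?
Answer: 11911085581926400/43046721 ≈ 2.7670e+8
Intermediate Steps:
A = 20/3 (A = 6 + (1 - 1*(-5))/9 = 6 + (1 + 5)/9 = 6 + (⅑)*6 = 6 + ⅔ = 20/3 ≈ 6.6667)
j(U) = U + U² (j(U) = U² + U = U + U²)
Z(L) = -5*L²
Z(j((A - 1*4)²))² = (-5*(1 + (20/3 - 1*4)²)²*(20/3 - 1*4)⁴)² = (-5*(1 + (20/3 - 4)²)²*(20/3 - 4)⁴)² = (-5*4096*(1 + (8/3)²)²/81)² = (-5*4096*(1 + 64/9)²/81)² = (-5*((64/9)*(73/9))²)² = (-5*(4672/81)²)² = (-5*21827584/6561)² = (-109137920/6561)² = 11911085581926400/43046721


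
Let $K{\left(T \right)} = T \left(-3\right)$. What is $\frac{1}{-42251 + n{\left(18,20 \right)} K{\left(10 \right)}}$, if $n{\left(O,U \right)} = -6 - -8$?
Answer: $- \frac{1}{42311} \approx -2.3635 \cdot 10^{-5}$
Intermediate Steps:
$n{\left(O,U \right)} = 2$ ($n{\left(O,U \right)} = -6 + 8 = 2$)
$K{\left(T \right)} = - 3 T$
$\frac{1}{-42251 + n{\left(18,20 \right)} K{\left(10 \right)}} = \frac{1}{-42251 + 2 \left(\left(-3\right) 10\right)} = \frac{1}{-42251 + 2 \left(-30\right)} = \frac{1}{-42251 - 60} = \frac{1}{-42311} = - \frac{1}{42311}$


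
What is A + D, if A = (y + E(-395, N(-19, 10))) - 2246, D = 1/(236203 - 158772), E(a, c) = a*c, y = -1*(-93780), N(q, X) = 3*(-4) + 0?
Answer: 7454592095/77431 ≈ 96274.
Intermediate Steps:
N(q, X) = -12 (N(q, X) = -12 + 0 = -12)
y = 93780
D = 1/77431 ≈ 1.2915e-5
A = 96274 (A = (93780 - 395*(-12)) - 2246 = (93780 + 4740) - 2246 = 98520 - 2246 = 96274)
A + D = 96274 + 1/77431 = 7454592095/77431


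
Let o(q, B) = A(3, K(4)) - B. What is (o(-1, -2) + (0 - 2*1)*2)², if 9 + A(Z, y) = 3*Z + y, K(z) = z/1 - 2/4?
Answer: 9/4 ≈ 2.2500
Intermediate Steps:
K(z) = -½ + z (K(z) = z*1 - 2*¼ = z - ½ = -½ + z)
A(Z, y) = -9 + y + 3*Z (A(Z, y) = -9 + (3*Z + y) = -9 + (y + 3*Z) = -9 + y + 3*Z)
o(q, B) = 7/2 - B (o(q, B) = (-9 + (-½ + 4) + 3*3) - B = (-9 + 7/2 + 9) - B = 7/2 - B)
(o(-1, -2) + (0 - 2*1)*2)² = ((7/2 - 1*(-2)) + (0 - 2*1)*2)² = ((7/2 + 2) + (0 - 2)*2)² = (11/2 - 2*2)² = (11/2 - 4)² = (3/2)² = 9/4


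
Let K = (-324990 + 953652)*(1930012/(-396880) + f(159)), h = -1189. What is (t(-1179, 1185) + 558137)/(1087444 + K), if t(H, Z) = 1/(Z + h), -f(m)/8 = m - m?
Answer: -55378328335/195435107306 ≈ -0.28336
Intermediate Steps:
f(m) = 0 (f(m) = -8*(m - m) = -8*0 = 0)
t(H, Z) = 1/(-1189 + Z) (t(H, Z) = 1/(Z - 1189) = 1/(-1189 + Z))
K = -151665650493/49610 (K = (-324990 + 953652)*(1930012/(-396880) + 0) = 628662*(1930012*(-1/396880) + 0) = 628662*(-482503/99220 + 0) = 628662*(-482503/99220) = -151665650493/49610 ≈ -3.0572e+6)
(t(-1179, 1185) + 558137)/(1087444 + K) = (1/(-1189 + 1185) + 558137)/(1087444 - 151665650493/49610) = (1/(-4) + 558137)/(-97717553653/49610) = (-1/4 + 558137)*(-49610/97717553653) = (2232547/4)*(-49610/97717553653) = -55378328335/195435107306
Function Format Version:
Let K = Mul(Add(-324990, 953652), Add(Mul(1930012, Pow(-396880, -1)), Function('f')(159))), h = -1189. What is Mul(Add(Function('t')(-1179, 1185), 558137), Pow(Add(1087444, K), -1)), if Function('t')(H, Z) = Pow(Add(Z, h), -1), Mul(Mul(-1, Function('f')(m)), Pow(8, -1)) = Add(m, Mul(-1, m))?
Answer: Rational(-55378328335, 195435107306) ≈ -0.28336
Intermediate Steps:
Function('f')(m) = 0 (Function('f')(m) = Mul(-8, Add(m, Mul(-1, m))) = Mul(-8, 0) = 0)
Function('t')(H, Z) = Pow(Add(-1189, Z), -1) (Function('t')(H, Z) = Pow(Add(Z, -1189), -1) = Pow(Add(-1189, Z), -1))
K = Rational(-151665650493, 49610) (K = Mul(Add(-324990, 953652), Add(Mul(1930012, Pow(-396880, -1)), 0)) = Mul(628662, Add(Mul(1930012, Rational(-1, 396880)), 0)) = Mul(628662, Add(Rational(-482503, 99220), 0)) = Mul(628662, Rational(-482503, 99220)) = Rational(-151665650493, 49610) ≈ -3.0572e+6)
Mul(Add(Function('t')(-1179, 1185), 558137), Pow(Add(1087444, K), -1)) = Mul(Add(Pow(Add(-1189, 1185), -1), 558137), Pow(Add(1087444, Rational(-151665650493, 49610)), -1)) = Mul(Add(Pow(-4, -1), 558137), Pow(Rational(-97717553653, 49610), -1)) = Mul(Add(Rational(-1, 4), 558137), Rational(-49610, 97717553653)) = Mul(Rational(2232547, 4), Rational(-49610, 97717553653)) = Rational(-55378328335, 195435107306)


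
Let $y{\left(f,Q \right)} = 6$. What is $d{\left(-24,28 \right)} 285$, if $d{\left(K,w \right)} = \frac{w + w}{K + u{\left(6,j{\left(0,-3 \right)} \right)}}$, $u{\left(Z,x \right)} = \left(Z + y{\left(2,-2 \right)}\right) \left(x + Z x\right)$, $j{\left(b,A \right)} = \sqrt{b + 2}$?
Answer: $\frac{1330}{47} + \frac{4655 \sqrt{2}}{47} \approx 168.37$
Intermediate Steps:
$j{\left(b,A \right)} = \sqrt{2 + b}$
$u{\left(Z,x \right)} = \left(6 + Z\right) \left(x + Z x\right)$ ($u{\left(Z,x \right)} = \left(Z + 6\right) \left(x + Z x\right) = \left(6 + Z\right) \left(x + Z x\right)$)
$d{\left(K,w \right)} = \frac{2 w}{K + 84 \sqrt{2}}$ ($d{\left(K,w \right)} = \frac{w + w}{K + \sqrt{2 + 0} \left(6 + 6^{2} + 7 \cdot 6\right)} = \frac{2 w}{K + \sqrt{2} \left(6 + 36 + 42\right)} = \frac{2 w}{K + \sqrt{2} \cdot 84} = \frac{2 w}{K + 84 \sqrt{2}}$)
$d{\left(-24,28 \right)} 285 = 2 \cdot 28 \frac{1}{-24 + 84 \sqrt{2}} \cdot 285 = \frac{56}{-24 + 84 \sqrt{2}} \cdot 285 = \frac{15960}{-24 + 84 \sqrt{2}}$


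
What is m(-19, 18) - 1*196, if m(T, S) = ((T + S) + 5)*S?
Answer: -124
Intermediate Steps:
m(T, S) = S*(5 + S + T) (m(T, S) = ((S + T) + 5)*S = (5 + S + T)*S = S*(5 + S + T))
m(-19, 18) - 1*196 = 18*(5 + 18 - 19) - 1*196 = 18*4 - 196 = 72 - 196 = -124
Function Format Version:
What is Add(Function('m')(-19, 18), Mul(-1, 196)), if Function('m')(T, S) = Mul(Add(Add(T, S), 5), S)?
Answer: -124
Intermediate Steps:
Function('m')(T, S) = Mul(S, Add(5, S, T)) (Function('m')(T, S) = Mul(Add(Add(S, T), 5), S) = Mul(Add(5, S, T), S) = Mul(S, Add(5, S, T)))
Add(Function('m')(-19, 18), Mul(-1, 196)) = Add(Mul(18, Add(5, 18, -19)), Mul(-1, 196)) = Add(Mul(18, 4), -196) = Add(72, -196) = -124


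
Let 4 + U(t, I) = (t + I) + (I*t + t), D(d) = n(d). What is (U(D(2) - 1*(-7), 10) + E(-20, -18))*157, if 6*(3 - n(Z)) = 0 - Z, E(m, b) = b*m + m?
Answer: 73790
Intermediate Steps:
E(m, b) = m + b*m
n(Z) = 3 + Z/6 (n(Z) = 3 - (0 - Z)/6 = 3 - (-1)*Z/6 = 3 + Z/6)
D(d) = 3 + d/6
U(t, I) = -4 + I + 2*t + I*t (U(t, I) = -4 + ((t + I) + (I*t + t)) = -4 + ((I + t) + (t + I*t)) = -4 + (I + 2*t + I*t) = -4 + I + 2*t + I*t)
(U(D(2) - 1*(-7), 10) + E(-20, -18))*157 = ((-4 + 10 + 2*((3 + (⅙)*2) - 1*(-7)) + 10*((3 + (⅙)*2) - 1*(-7))) - 20*(1 - 18))*157 = ((-4 + 10 + 2*((3 + ⅓) + 7) + 10*((3 + ⅓) + 7)) - 20*(-17))*157 = ((-4 + 10 + 2*(10/3 + 7) + 10*(10/3 + 7)) + 340)*157 = ((-4 + 10 + 2*(31/3) + 10*(31/3)) + 340)*157 = ((-4 + 10 + 62/3 + 310/3) + 340)*157 = (130 + 340)*157 = 470*157 = 73790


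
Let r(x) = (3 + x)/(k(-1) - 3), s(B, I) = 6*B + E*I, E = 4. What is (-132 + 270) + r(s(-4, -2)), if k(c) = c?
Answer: 581/4 ≈ 145.25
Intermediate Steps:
s(B, I) = 4*I + 6*B (s(B, I) = 6*B + 4*I = 4*I + 6*B)
r(x) = -¾ - x/4 (r(x) = (3 + x)/(-1 - 3) = (3 + x)/(-4) = (3 + x)*(-¼) = -¾ - x/4)
(-132 + 270) + r(s(-4, -2)) = (-132 + 270) + (-¾ - (4*(-2) + 6*(-4))/4) = 138 + (-¾ - (-8 - 24)/4) = 138 + (-¾ - ¼*(-32)) = 138 + (-¾ + 8) = 138 + 29/4 = 581/4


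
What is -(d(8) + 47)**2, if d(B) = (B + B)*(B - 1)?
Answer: -25281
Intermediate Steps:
d(B) = 2*B*(-1 + B) (d(B) = (2*B)*(-1 + B) = 2*B*(-1 + B))
-(d(8) + 47)**2 = -(2*8*(-1 + 8) + 47)**2 = -(2*8*7 + 47)**2 = -(112 + 47)**2 = -1*159**2 = -1*25281 = -25281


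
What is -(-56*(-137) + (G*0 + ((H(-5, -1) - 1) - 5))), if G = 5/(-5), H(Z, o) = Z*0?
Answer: -7666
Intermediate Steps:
H(Z, o) = 0
G = -1 (G = 5*(-⅕) = -1)
-(-56*(-137) + (G*0 + ((H(-5, -1) - 1) - 5))) = -(-56*(-137) + (-1*0 + ((0 - 1) - 5))) = -(7672 + (0 + (-1 - 5))) = -(7672 + (0 - 6)) = -(7672 - 6) = -1*7666 = -7666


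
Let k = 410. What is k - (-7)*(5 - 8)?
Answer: 389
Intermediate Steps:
k - (-7)*(5 - 8) = 410 - (-7)*(5 - 8) = 410 - (-7)*(-3) = 410 - 1*21 = 410 - 21 = 389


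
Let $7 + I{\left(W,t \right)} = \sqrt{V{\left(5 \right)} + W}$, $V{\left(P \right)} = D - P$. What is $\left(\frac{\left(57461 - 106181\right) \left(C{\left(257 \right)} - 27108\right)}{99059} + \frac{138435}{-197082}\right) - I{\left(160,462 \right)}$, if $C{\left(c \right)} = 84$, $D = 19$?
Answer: $\frac{86534312036387}{6507581946} - \sqrt{174} \approx 13284.0$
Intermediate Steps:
$V{\left(P \right)} = 19 - P$
$I{\left(W,t \right)} = -7 + \sqrt{14 + W}$ ($I{\left(W,t \right)} = -7 + \sqrt{\left(19 - 5\right) + W} = -7 + \sqrt{14 + W}$)
$\left(\frac{\left(57461 - 106181\right) \left(C{\left(257 \right)} - 27108\right)}{99059} + \frac{138435}{-197082}\right) - I{\left(160,462 \right)} = \left(\frac{\left(57461 - 106181\right) \left(84 - 27108\right)}{99059} + \frac{138435}{-197082}\right) - \left(-7 + \sqrt{14 + 160}\right) = \left(\left(-48720\right) \left(-27024\right) \frac{1}{99059} + 138435 \left(- \frac{1}{197082}\right)\right) - \left(-7 + \sqrt{174}\right) = \left(1316609280 \cdot \frac{1}{99059} - \frac{46145}{65694}\right) + \left(7 - \sqrt{174}\right) = \left(\frac{1316609280}{99059} - \frac{46145}{65694}\right) + \left(7 - \sqrt{174}\right) = \frac{86488758962765}{6507581946} + \left(7 - \sqrt{174}\right) = \frac{86534312036387}{6507581946} - \sqrt{174}$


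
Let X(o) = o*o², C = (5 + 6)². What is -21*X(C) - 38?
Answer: -37202819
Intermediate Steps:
C = 121 (C = 11² = 121)
X(o) = o³
-21*X(C) - 38 = -21*121³ - 38 = -21*1771561 - 38 = -37202781 - 38 = -37202819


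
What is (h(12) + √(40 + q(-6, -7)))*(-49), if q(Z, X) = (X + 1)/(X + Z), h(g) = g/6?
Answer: -98 - 49*√6838/13 ≈ -409.69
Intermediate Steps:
h(g) = g/6 (h(g) = g*(⅙) = g/6)
q(Z, X) = (1 + X)/(X + Z)
(h(12) + √(40 + q(-6, -7)))*(-49) = ((⅙)*12 + √(40 + (1 - 7)/(-7 - 6)))*(-49) = (2 + √(40 - 6/(-13)))*(-49) = (2 + √(40 - 1/13*(-6)))*(-49) = (2 + √(40 + 6/13))*(-49) = (2 + √(526/13))*(-49) = (2 + √6838/13)*(-49) = -98 - 49*√6838/13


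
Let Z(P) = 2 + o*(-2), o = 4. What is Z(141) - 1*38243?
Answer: -38249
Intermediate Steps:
Z(P) = -6 (Z(P) = 2 + 4*(-2) = 2 - 8 = -6)
Z(141) - 1*38243 = -6 - 1*38243 = -6 - 38243 = -38249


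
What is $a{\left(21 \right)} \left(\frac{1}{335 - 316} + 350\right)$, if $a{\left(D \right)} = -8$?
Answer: $- \frac{53208}{19} \approx -2800.4$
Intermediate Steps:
$a{\left(21 \right)} \left(\frac{1}{335 - 316} + 350\right) = - 8 \left(\frac{1}{335 - 316} + 350\right) = - 8 \left(\frac{1}{19} + 350\right) = \left(-8\right) \frac{6651}{19} = - \frac{53208}{19}$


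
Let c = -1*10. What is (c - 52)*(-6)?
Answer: 372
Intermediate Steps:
c = -10
(c - 52)*(-6) = (-10 - 52)*(-6) = -62*(-6) = 372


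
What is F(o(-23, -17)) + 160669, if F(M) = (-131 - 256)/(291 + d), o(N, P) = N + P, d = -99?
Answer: 10282687/64 ≈ 1.6067e+5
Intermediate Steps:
F(M) = -129/64 (F(M) = (-131 - 256)/(291 - 99) = -387/192 = -387*1/192 = -129/64)
F(o(-23, -17)) + 160669 = -129/64 + 160669 = 10282687/64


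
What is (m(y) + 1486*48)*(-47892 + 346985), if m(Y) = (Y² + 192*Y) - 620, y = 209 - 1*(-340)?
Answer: 142821992081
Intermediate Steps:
y = 549 (y = 209 + 340 = 549)
m(Y) = -620 + Y² + 192*Y
(m(y) + 1486*48)*(-47892 + 346985) = ((-620 + 549² + 192*549) + 1486*48)*(-47892 + 346985) = ((-620 + 301401 + 105408) + 71328)*299093 = (406189 + 71328)*299093 = 477517*299093 = 142821992081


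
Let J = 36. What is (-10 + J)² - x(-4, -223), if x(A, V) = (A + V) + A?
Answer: 907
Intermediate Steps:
x(A, V) = V + 2*A
(-10 + J)² - x(-4, -223) = (-10 + 36)² - (-223 + 2*(-4)) = 26² - (-223 - 8) = 676 - 1*(-231) = 676 + 231 = 907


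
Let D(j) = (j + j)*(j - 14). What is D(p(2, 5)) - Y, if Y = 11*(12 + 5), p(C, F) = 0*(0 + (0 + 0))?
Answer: -187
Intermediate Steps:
p(C, F) = 0 (p(C, F) = 0*(0 + 0) = 0*0 = 0)
D(j) = 2*j*(-14 + j) (D(j) = (2*j)*(-14 + j) = 2*j*(-14 + j))
Y = 187 (Y = 11*17 = 187)
D(p(2, 5)) - Y = 2*0*(-14 + 0) - 1*187 = 2*0*(-14) - 187 = 0 - 187 = -187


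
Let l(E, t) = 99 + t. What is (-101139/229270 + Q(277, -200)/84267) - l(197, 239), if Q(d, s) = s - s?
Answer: -77594399/229270 ≈ -338.44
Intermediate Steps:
Q(d, s) = 0
(-101139/229270 + Q(277, -200)/84267) - l(197, 239) = (-101139/229270 + 0/84267) - (99 + 239) = (-101139*1/229270 + 0*(1/84267)) - 1*338 = (-101139/229270 + 0) - 338 = -101139/229270 - 338 = -77594399/229270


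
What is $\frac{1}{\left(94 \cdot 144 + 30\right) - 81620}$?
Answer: $- \frac{1}{68054} \approx -1.4694 \cdot 10^{-5}$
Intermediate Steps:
$\frac{1}{\left(94 \cdot 144 + 30\right) - 81620} = \frac{1}{\left(13536 + 30\right) - 81620} = \frac{1}{13566 - 81620} = \frac{1}{-68054} = - \frac{1}{68054}$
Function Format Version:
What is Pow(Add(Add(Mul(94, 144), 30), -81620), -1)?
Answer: Rational(-1, 68054) ≈ -1.4694e-5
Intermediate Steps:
Pow(Add(Add(Mul(94, 144), 30), -81620), -1) = Pow(Add(Add(13536, 30), -81620), -1) = Pow(Add(13566, -81620), -1) = Pow(-68054, -1) = Rational(-1, 68054)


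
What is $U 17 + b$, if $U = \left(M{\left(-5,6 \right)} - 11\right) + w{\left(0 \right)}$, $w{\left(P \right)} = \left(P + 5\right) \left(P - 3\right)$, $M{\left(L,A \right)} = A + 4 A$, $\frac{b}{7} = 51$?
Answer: $425$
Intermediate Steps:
$b = 357$ ($b = 7 \cdot 51 = 357$)
$M{\left(L,A \right)} = 5 A$
$w{\left(P \right)} = \left(-3 + P\right) \left(5 + P\right)$ ($w{\left(P \right)} = \left(5 + P\right) \left(-3 + P\right) = \left(-3 + P\right) \left(5 + P\right)$)
$U = 4$ ($U = \left(5 \cdot 6 - 11\right) + \left(-15 + 0^{2} + 2 \cdot 0\right) = \left(30 - 11\right) + \left(-15 + 0 + 0\right) = 19 - 15 = 4$)
$U 17 + b = 4 \cdot 17 + 357 = 68 + 357 = 425$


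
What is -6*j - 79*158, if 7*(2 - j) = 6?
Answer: -87422/7 ≈ -12489.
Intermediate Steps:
j = 8/7 (j = 2 - ⅐*6 = 2 - 6/7 = 8/7 ≈ 1.1429)
-6*j - 79*158 = -6*8/7 - 79*158 = -48/7 - 12482 = -87422/7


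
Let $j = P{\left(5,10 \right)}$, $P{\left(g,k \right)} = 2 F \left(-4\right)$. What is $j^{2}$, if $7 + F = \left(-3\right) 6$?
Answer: $40000$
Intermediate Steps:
$F = -25$ ($F = -7 - 18 = -25$)
$P{\left(g,k \right)} = 200$ ($P{\left(g,k \right)} = 2 \left(-25\right) \left(-4\right) = \left(-50\right) \left(-4\right) = 200$)
$j = 200$
$j^{2} = 200^{2} = 40000$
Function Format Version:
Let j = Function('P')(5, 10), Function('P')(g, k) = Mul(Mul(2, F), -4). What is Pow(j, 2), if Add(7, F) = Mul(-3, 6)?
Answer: 40000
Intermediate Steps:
F = -25 (F = Add(-7, Mul(-3, 6)) = Add(-7, -18) = -25)
Function('P')(g, k) = 200 (Function('P')(g, k) = Mul(Mul(2, -25), -4) = Mul(-50, -4) = 200)
j = 200
Pow(j, 2) = Pow(200, 2) = 40000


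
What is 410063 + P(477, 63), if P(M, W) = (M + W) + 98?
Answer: 410701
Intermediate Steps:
P(M, W) = 98 + M + W
410063 + P(477, 63) = 410063 + (98 + 477 + 63) = 410063 + 638 = 410701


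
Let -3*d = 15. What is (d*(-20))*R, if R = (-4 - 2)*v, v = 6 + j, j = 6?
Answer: -7200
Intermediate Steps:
d = -5 (d = -1/3*15 = -5)
v = 12 (v = 6 + 6 = 12)
R = -72 (R = (-4 - 2)*12 = -6*12 = -72)
(d*(-20))*R = -5*(-20)*(-72) = 100*(-72) = -7200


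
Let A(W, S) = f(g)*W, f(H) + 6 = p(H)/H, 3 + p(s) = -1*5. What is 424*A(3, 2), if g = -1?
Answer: 2544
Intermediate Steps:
p(s) = -8 (p(s) = -3 - 1*5 = -3 - 5 = -8)
f(H) = -6 - 8/H
A(W, S) = 2*W (A(W, S) = (-6 - 8/(-1))*W = (-6 - 8*(-1))*W = (-6 + 8)*W = 2*W)
424*A(3, 2) = 424*(2*3) = 424*6 = 2544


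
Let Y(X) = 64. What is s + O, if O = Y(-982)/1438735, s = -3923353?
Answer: -5644665278391/1438735 ≈ -3.9234e+6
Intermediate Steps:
O = 64/1438735 ≈ 4.4484e-5
s + O = -3923353 + 64/1438735 = -5644665278391/1438735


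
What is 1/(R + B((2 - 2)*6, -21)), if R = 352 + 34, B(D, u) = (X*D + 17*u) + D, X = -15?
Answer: 1/29 ≈ 0.034483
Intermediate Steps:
B(D, u) = -14*D + 17*u (B(D, u) = (-15*D + 17*u) + D = -14*D + 17*u)
R = 386
1/(R + B((2 - 2)*6, -21)) = 1/(386 + (-14*(2 - 2)*6 + 17*(-21))) = 1/(386 + (-0*6 - 357)) = 1/(386 + (-14*0 - 357)) = 1/(386 + (0 - 357)) = 1/(386 - 357) = 1/29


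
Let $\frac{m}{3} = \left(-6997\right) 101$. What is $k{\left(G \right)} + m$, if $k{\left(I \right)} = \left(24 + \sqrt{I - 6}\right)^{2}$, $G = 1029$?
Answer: $-2118492 + 48 \sqrt{1023} \approx -2.117 \cdot 10^{6}$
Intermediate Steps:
$m = -2120091$ ($m = 3 \left(\left(-6997\right) 101\right) = 3 \left(-706697\right) = -2120091$)
$k{\left(I \right)} = \left(24 + \sqrt{-6 + I}\right)^{2}$
$k{\left(G \right)} + m = \left(24 + \sqrt{-6 + 1029}\right)^{2} - 2120091 = \left(24 + \sqrt{1023}\right)^{2} - 2120091 = -2120091 + \left(24 + \sqrt{1023}\right)^{2}$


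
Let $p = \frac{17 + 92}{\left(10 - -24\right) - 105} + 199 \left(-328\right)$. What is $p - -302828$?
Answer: $\frac{16866367}{71} \approx 2.3755 \cdot 10^{5}$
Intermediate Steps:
$p = - \frac{4634421}{71}$ ($p = \frac{109}{\left(10 + 24\right) - 105} - 65272 = \frac{109}{34 - 105} - 65272 = \frac{109}{-71} - 65272 = 109 \left(- \frac{1}{71}\right) - 65272 = - \frac{109}{71} - 65272 = - \frac{4634421}{71} \approx -65274.0$)
$p - -302828 = - \frac{4634421}{71} - -302828 = - \frac{4634421}{71} + 302828 = \frac{16866367}{71}$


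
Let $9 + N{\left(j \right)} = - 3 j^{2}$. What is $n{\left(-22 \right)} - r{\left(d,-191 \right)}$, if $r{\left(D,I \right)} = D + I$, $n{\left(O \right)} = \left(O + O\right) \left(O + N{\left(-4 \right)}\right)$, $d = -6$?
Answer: $3673$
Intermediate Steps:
$N{\left(j \right)} = -9 - 3 j^{2}$
$n{\left(O \right)} = 2 O \left(-57 + O\right)$ ($n{\left(O \right)} = \left(O + O\right) \left(O - \left(9 + 3 \left(-4\right)^{2}\right)\right) = 2 O \left(O - 57\right) = 2 O \left(-57 + O\right)$)
$n{\left(-22 \right)} - r{\left(d,-191 \right)} = 2 \left(-22\right) \left(-57 - 22\right) - \left(-6 - 191\right) = 2 \left(-22\right) \left(-79\right) - -197 = 3476 + 197 = 3673$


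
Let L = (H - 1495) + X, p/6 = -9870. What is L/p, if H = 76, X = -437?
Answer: 464/14805 ≈ 0.031341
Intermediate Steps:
p = -59220 (p = 6*(-9870) = -59220)
L = -1856 (L = (76 - 1495) - 437 = -1419 - 437 = -1856)
L/p = -1856/(-59220) = -1856*(-1/59220) = 464/14805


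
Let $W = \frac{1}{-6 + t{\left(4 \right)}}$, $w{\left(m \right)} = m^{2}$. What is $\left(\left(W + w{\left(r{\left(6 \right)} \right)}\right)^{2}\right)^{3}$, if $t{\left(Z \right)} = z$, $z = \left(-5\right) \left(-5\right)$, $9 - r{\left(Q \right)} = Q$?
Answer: $\frac{25892303048704}{47045881} \approx 5.5036 \cdot 10^{5}$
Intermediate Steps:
$r{\left(Q \right)} = 9 - Q$
$z = 25$
$t{\left(Z \right)} = 25$
$W = \frac{1}{19}$ ($W = \frac{1}{-6 + 25} = \frac{1}{19} \approx 0.052632$)
$\left(\left(W + w{\left(r{\left(6 \right)} \right)}\right)^{2}\right)^{3} = \left(\left(\frac{1}{19} + \left(9 - 6\right)^{2}\right)^{2}\right)^{3} = \left(\left(\frac{1}{19} + 3^{2}\right)^{2}\right)^{3} = \left(\left(\frac{1}{19} + 9\right)^{2}\right)^{3} = \left(\left(\frac{172}{19}\right)^{2}\right)^{3} = \left(\frac{29584}{361}\right)^{3} = \frac{25892303048704}{47045881}$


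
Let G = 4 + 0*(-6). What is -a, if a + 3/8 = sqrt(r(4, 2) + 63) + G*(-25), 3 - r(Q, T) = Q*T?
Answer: 803/8 - sqrt(58) ≈ 92.759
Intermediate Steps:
r(Q, T) = 3 - Q*T
G = 4 (G = 4 + 0 = 4)
a = -803/8 + sqrt(58) (a = -3/8 + (sqrt((3 - 1*4*2) + 63) + 4*(-25)) = -3/8 + (sqrt((3 - 8) + 63) - 100) = -3/8 + (sqrt(-5 + 63) - 100) = -3/8 + (sqrt(58) - 100) = -3/8 + (-100 + sqrt(58)) = -803/8 + sqrt(58) ≈ -92.759)
-a = -(-803/8 + sqrt(58)) = 803/8 - sqrt(58)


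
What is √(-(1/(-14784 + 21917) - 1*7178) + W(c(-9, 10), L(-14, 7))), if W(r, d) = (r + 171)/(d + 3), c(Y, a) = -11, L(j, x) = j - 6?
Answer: √105408568993021/121261 ≈ 84.667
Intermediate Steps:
L(j, x) = -6 + j
W(r, d) = (171 + r)/(3 + d)
√(-(1/(-14784 + 21917) - 1*7178) + W(c(-9, 10), L(-14, 7))) = √(-(1/(-14784 + 21917) - 1*7178) + (171 - 11)/(3 + (-6 - 14))) = √(-(1/7133 - 7178) + 160/(3 - 20)) = √(-(1/7133 - 7178) + 160/(-17)) = √(-1*(-51200673/7133) - 1/17*160) = √(51200673/7133 - 160/17) = √(869270161/121261) = √105408568993021/121261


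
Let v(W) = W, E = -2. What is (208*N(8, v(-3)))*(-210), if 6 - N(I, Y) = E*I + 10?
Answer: -524160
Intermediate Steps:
N(I, Y) = -4 + 2*I (N(I, Y) = 6 - (-2*I + 10) = 6 - (10 - 2*I) = 6 + (-10 + 2*I) = -4 + 2*I)
(208*N(8, v(-3)))*(-210) = (208*(-4 + 2*8))*(-210) = (208*(-4 + 16))*(-210) = (208*12)*(-210) = 2496*(-210) = -524160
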